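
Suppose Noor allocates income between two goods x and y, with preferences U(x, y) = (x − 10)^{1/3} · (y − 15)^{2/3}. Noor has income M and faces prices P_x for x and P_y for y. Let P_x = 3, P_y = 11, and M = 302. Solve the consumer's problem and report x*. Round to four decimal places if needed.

This is Cobb-Douglas in (x−10, y−15): tangency gives 1/3·P_y·(y−15) = 2/3·P_x·(x−10).
Substituting into the budget: x* = 10 + 1/3·(M − 10·P_x − 15·P_y)/P_x, and y* = 15 + 2/3·(…)/P_y.
Discretionary income = 302 − 10·3 − 15·11 = 107; x* = 10 + 1/3·107/3 = 21.8889.

x* = 21.8889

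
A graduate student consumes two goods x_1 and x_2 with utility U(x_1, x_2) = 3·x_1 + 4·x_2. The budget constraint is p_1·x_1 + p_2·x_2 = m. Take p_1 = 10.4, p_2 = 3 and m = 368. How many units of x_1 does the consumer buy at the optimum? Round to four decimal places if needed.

x_1* = 0

Linear utility — the consumer picks whichever good has higher MU/price: 3/10.4 = 0.2885 vs 4/3 = 1.3333.
x_2 gives more utility per dollar, so spend all income on x_2: x_2* = m/p_2, x_1* = 0.
Numerically: x_1* = 0, x_2* = 122.6667.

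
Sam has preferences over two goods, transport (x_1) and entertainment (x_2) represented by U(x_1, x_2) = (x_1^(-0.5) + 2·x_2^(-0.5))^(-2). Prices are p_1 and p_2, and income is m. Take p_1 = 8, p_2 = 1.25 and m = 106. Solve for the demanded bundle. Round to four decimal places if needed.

x_1* = 7.1429, x_2* = 39.0854

From the CES first-order condition, (1/2)·(x_2/x_1)^(1.5) = p_1/p_2.
Solve for the ratio: x_2/x_1 = [2·p_1/p_2]^(2/3).
Substitute x_2 = (x_2/x_1)·x_1 into the budget: x_1* = m/(p_1 + p_2·(x_2/x_1)).
Numerically x_2/x_1 = 5.471923, so x_1* = 106/(8 + 1.25·5.471923) = 7.1429 and x_2* = 5.471923·7.1429 = 39.0854.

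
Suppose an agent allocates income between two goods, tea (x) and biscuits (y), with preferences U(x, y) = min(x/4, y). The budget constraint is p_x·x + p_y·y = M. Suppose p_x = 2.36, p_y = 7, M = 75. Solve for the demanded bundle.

x* = 18.2482, y* = 4.562

Here 4·2.36 + 7 = 16.44, giving x* = 18.2482 and y* = 4.562.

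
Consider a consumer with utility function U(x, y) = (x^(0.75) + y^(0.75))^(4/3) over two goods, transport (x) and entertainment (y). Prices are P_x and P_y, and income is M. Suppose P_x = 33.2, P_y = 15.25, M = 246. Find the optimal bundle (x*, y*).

x* = 0.6547, y* = 14.7059

Numerically y/x = 22.463269, so x* = 246/(33.2 + 15.25·22.463269) = 0.6547 and y* = 22.463269·0.6547 = 14.7059.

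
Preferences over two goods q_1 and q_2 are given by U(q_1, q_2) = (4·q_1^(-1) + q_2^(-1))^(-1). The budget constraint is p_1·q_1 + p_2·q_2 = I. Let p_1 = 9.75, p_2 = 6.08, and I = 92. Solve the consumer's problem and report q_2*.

q_2* = 4.2833

MU_q_1 ∝ 4·q_1^(-2), MU_q_2 ∝ q_2^(-2), so MRS = 4·(q_2/q_1)^(2) = p_1/p_2.
Hence q_2/q_1 = ((1/4)·p_1/p_2)^(1/(2)), i.e. raised to the 0.5 power.
With the ratio pinned down, the budget gives q_1* = I/(p_1 + p_2·(q_2/q_1)) and q_2* = (q_2/q_1)·q_1*.
Numerically q_2/q_1 = 0.63317, so q_1* = 92/(9.75 + 6.08·0.63317) = 6.7649 and q_2* = 0.63317·6.7649 = 4.2833.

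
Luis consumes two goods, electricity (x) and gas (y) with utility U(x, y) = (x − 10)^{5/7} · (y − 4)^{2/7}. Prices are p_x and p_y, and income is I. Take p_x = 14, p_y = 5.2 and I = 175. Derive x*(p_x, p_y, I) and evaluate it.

x* = 10.7245

Substituting into the budget: x* = 10 + 5/7·(I − 10·p_x − 4·p_y)/p_x, and y* = 4 + 2/7·(…)/p_y.
Discretionary income = 175 − 10·14 − 4·5.2 = 14.2; x* = 10 + 5/7·14.2/14 = 10.7245.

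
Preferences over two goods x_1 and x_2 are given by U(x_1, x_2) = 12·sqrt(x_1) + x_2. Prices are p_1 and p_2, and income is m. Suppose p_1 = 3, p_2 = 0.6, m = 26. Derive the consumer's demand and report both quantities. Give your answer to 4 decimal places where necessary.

x_1* = 1.44, x_2* = 36.1333

Plugging in: x_1* = (6·0.6/3)² = 1.44, x_2* = 36.1333.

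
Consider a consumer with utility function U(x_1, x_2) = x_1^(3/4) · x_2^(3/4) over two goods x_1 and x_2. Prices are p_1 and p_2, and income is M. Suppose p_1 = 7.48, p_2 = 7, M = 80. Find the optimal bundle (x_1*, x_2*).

x_1* = 5.3476, x_2* = 5.7143

MU_x_1/MU_x_2 = (0.75·x_2)/(0.75·x_1); tangency sets this equal to p_1/p_2.
Rearranging, p_2·x_2 = p_1·x_1. Substituting into the budget gives p_1·x_1·(1 + 1) = M.
Demand: x_1*(p_1,p_2,M) = 0.5·M/p_1 and x_2* = 0.5·M/p_2.
At p_1=7.48, p_2=7, M=80: x_1* = 0.5·80/7.48 = 5.3476, x_2* = 5.7143.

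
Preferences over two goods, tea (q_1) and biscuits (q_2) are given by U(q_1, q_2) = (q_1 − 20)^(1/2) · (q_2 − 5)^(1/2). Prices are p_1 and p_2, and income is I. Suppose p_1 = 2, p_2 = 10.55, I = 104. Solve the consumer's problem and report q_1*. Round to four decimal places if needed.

MRS = (q_2−5)/(q_1−20). Tangency with p_1/p_2 gives q_2−5 = (p_1/p_2)·(q_1−20).
Substituting into the budget: q_1* = 20 + 0.5·(I − 20·p_1 − 5·p_2)/p_1, and q_2* = 5 + 0.5·(…)/p_2.
Discretionary income = 104 − 20·2 − 5·10.55 = 11.25; q_1* = 20 + 0.5·11.25/2 = 22.8125.

q_1* = 22.8125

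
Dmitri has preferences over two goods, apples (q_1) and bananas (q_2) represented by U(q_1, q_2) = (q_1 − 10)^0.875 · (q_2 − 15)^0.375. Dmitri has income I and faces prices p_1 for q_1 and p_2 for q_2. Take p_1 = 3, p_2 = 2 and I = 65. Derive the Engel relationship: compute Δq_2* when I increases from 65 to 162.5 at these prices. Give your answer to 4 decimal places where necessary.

Δq_2* = 14.625

Let q_1' = q_1−10, q_2' = q_2−15. MRS = (7/3)·q_2'/q_1' = p_1/p_2.
After buying the subsistence bundle (10, 15), a share 0.7 of the remaining income goes to q_1: q_1* = 10 + 0.7·(I − 10p_1 − 15p_2)/p_1.
Discretionary income = 65 − 10·3 − 15·2 = 5; q_2* = 15 + 0.3·5/2 = 15.75.
At I' = 162.5: q_2* = 30.375. Change: 30.375 − 15.75 = 14.625.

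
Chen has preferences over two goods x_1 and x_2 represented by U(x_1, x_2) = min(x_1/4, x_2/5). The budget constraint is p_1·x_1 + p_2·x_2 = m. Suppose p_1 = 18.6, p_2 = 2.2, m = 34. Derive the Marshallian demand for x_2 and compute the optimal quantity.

x_2* = 1.9906

Leontief preferences: the optimum is at the kink where x_1/4 = x_2/5, i.e. x_2 = (5/4)·x_1.
Budget: p_1·x_1 + p_2·(5/4)·x_1 = m, so (4·p_1 + 5·p_2)·x_1 = 4·m.
Demand: x_1*(p_1,p_2,m) = 4·m/(4·p_1 + 5·p_2), x_2* = 5·m/(4·p_1 + 5·p_2).
Here 4·18.6 + 5·2.2 = 85.4, giving x_2* = 1.9906.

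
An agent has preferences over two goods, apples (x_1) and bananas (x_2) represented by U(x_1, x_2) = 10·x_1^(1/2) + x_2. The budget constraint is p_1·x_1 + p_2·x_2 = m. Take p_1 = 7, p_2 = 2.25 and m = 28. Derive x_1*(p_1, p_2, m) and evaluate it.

x_1* = 2.5829

Utility is quasi-linear in x_2; the FOC for x_1 is 5/√x_1 = p_1/p_2.
Thus x_1* = (5·p_2/p_1)² — independent of m — with the rest of income spent on x_2.
Plugging in: x_1* = (5·2.25/7)² = 2.5829.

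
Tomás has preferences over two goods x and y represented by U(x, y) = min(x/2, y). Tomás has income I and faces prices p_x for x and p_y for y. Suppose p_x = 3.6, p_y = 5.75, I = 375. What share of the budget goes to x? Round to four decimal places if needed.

Leontief preferences: the optimum is at the kink where x/2 = y/1, i.e. y = (1/2)·x.
Budget: p_x·x + p_y·(1/2)·x = I, so (2·p_x + p_y)·x = 2·I.
Demand: x*(p_x,p_y,I) = 2·I/(2·p_x + p_y), y* = I/(2·p_x + p_y).
Here 2·3.6 + 5.75 = 12.95, giving x* = 57.9151 and y* = 28.9575.
Expenditure on x: 3.6·57.9151 = 208.4942; share = 0.556.

share on x = 0.556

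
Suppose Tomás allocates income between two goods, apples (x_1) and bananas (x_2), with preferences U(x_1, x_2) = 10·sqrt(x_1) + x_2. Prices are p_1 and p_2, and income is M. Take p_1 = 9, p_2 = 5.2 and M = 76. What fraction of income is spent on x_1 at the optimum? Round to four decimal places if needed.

share on x_1 = 0.9883

Set MRS = p_1/p_2: 5·x_1^(−1/2) = p_1/p_2.
Thus x_1* = (5·p_2/p_1)² — independent of M — with the rest of income spent on x_2.
Plugging in: x_1* = (5·5.2/9)² = 8.3457, x_2* = 0.1709.
Expenditure on x_1: 9·8.3457 = 75.1111; share = 0.9883.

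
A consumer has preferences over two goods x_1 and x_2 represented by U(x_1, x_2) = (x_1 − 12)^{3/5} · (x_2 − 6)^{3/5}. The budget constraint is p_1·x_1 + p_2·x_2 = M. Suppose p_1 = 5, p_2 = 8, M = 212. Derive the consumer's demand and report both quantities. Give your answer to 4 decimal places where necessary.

Discretionary income = 212 − 12·5 − 6·8 = 104; x_1* = 12 + 0.5·104/5 = 22.4; x_2* = 6 + 0.5·104/8 = 12.5.

x_1* = 22.4, x_2* = 12.5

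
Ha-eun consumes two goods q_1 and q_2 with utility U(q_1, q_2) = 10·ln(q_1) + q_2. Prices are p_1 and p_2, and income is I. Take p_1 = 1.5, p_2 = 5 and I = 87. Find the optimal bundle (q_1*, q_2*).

q_1* = 33.3333, q_2* = 7.4

MU_q_1 = 10/q_1, MU_q_2 = 1. Tangency: 10/q_1 = p_1/p_2.
So q_1*(p_1,p_2) = 10·p_2/p_1, independent of income; and q_2* = (I − 10·p_2)/p_2.
At the given prices: q_1* = 10·5/1.5 = 33.3333, and q_2* = 7.4.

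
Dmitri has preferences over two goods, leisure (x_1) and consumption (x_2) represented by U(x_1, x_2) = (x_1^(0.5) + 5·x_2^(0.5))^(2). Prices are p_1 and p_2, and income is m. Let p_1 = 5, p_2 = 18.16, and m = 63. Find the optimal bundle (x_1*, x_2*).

From the CES first-order condition, (1/5)·(x_2/x_1)^(0.5) = p_1/p_2.
Solve for the ratio: x_2/x_1 = [5·p_1/p_2]^(2).
With the ratio pinned down, the budget gives x_1* = m/(p_1 + p_2·(x_2/x_1)) and x_2* = (x_2/x_1)·x_1*.
Numerically x_2/x_1 = 1.895171, so x_1* = 63/(5 + 18.16·1.895171) = 1.5983 and x_2* = 1.895171·1.5983 = 3.0291.

x_1* = 1.5983, x_2* = 3.0291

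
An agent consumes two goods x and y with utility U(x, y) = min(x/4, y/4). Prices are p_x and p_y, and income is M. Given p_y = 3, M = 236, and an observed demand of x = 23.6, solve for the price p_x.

p_x = 7

With perfect complements, no substitution: consume in ratio x:y = 4:4.
Budget: p_x·x + p_y·x = M, so (4·p_x + 4·p_y)·x = 4·M.
Demand: x*(p_x,p_y,M) = 4·M/(4·p_x + 4·p_y), y* = 4·M/(4·p_x + 4·p_y).
Set x* = 23.6 in the demand function and solve for p_x: p_x = 7.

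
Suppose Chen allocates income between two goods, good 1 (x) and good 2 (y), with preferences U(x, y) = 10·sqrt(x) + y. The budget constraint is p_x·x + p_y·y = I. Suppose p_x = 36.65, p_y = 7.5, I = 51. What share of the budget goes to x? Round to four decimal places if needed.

Utility is quasi-linear in y; the FOC for x is 5/√x = p_x/p_y.
Solve: √x = 5·p_y/p_x, so x*(p_x,p_y) = (5·p_y/p_x)², and y* = (I − p_x·x*)/p_y.
Plugging in: x* = (5·7.5/36.65)² = 1.0469, y* = 1.684.
Expenditure on x: 36.65·1.0469 = 38.3697; share = 0.7523.

share on x = 0.7523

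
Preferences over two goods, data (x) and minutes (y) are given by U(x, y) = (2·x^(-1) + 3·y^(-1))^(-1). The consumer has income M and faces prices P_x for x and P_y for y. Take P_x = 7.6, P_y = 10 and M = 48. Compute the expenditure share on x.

MU_x ∝ 2·x^(-2), MU_y ∝ 3·y^(-2), so MRS = (2/3)·(y/x)^(2) = P_x/P_y.
Hence y/x = ((3/2)·P_x/P_y)^(1/(2)), i.e. raised to the 0.5 power.
With the ratio pinned down, the budget gives x* = M/(P_x + P_y·(y/x)) and y* = (y/x)·x*.
Numerically y/x = 1.067708, so x* = 48/(7.6 + 10·1.067708) = 2.6262 and y* = 1.067708·2.6262 = 2.8041.
Expenditure on x: 7.6·2.6262 = 19.9594; share = 0.4158.

share on x = 0.4158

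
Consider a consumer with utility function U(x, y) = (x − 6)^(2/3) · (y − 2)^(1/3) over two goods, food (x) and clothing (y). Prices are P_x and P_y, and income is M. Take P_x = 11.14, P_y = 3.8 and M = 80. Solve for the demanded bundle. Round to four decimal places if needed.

This is Cobb-Douglas in (x−6, y−2): tangency gives 2/3·P_y·(y−2) = 1/3·P_x·(x−6).
After buying the subsistence bundle (6, 2), a share 2/3 of the remaining income goes to x: x* = 6 + 2/3·(M − 6P_x − 2P_y)/P_x.
Discretionary income = 80 − 6·11.14 − 2·3.8 = 5.56; x* = 6 + 2/3·5.56/11.14 = 6.3327; y* = 2 + 1/3·5.56/3.8 = 2.4877.

x* = 6.3327, y* = 2.4877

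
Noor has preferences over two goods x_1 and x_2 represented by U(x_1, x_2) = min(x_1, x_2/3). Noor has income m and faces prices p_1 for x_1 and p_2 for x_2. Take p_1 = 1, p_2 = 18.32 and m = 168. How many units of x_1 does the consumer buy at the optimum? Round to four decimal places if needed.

With perfect complements, no substitution: consume in ratio x_1:x_2 = 1:3.
Budget: p_1·x_1 + p_2·3·x_1 = m, so (p_1 + 3·p_2)·x_1 = m.
Demand: x_1*(p_1,p_2,m) = m/(p_1 + 3·p_2), x_2* = 3·m/(p_1 + 3·p_2).
Here 1 + 3·18.32 = 55.96, giving x_1* = 3.0021.

x_1* = 3.0021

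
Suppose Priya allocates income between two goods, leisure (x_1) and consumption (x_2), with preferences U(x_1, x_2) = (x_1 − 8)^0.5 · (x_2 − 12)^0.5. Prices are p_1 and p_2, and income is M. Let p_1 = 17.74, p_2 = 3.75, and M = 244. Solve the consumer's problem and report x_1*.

This is Cobb-Douglas in (x_1−8, x_2−12): tangency gives 0.5·p_2·(x_2−12) = 0.5·p_1·(x_1−8).
After buying the subsistence bundle (8, 12), a share 0.5 of the remaining income goes to x_1: x_1* = 8 + 0.5·(M − 8p_1 − 12p_2)/p_1.
Discretionary income = 244 − 8·17.74 − 12·3.75 = 57.08; x_1* = 8 + 0.5·57.08/17.74 = 9.6088.

x_1* = 9.6088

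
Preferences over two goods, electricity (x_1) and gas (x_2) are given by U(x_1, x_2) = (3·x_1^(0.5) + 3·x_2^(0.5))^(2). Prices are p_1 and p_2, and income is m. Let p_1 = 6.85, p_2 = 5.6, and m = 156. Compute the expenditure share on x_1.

share on x_1 = 0.4498

MRS = MU_x_1/MU_x_2 = (x_2/x_1)^(0.5). Set equal to p_1/p_2.
Hence x_2/x_1 = (p_1/p_2)^(1/(0.5)), i.e. raised to the 2 power.
With the ratio pinned down, the budget gives x_1* = m/(p_1 + p_2·(x_2/x_1)) and x_2* = (x_2/x_1)·x_1*.
Numerically x_2/x_1 = 1.496253, so x_1* = 156/(6.85 + 5.6·1.496253) = 10.2436 and x_2* = 1.496253·10.2436 = 15.327.
Expenditure on x_1: 6.85·10.2436 = 70.1687; share = 0.4498.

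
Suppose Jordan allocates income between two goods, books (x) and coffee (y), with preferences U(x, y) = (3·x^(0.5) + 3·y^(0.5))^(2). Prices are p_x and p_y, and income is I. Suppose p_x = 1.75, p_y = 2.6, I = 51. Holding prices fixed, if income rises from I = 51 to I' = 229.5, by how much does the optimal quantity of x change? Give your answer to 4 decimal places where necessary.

MRS = MU_x/MU_y = (y/x)^(0.5). Set equal to p_x/p_y.
Hence y/x = (p_x/p_y)^(1/(0.5)), i.e. raised to the 2 power.
Substitute y = (y/x)·x into the budget: x* = I/(p_x + p_y·(y/x)).
Numerically y/x = 0.453033, so x* = 51/(1.75 + 2.6·0.453033) = 17.4187.
At I' = 229.5: x* = 78.3842. Change: 78.3842 − 17.4187 = 60.9655.

Δx* = 60.9655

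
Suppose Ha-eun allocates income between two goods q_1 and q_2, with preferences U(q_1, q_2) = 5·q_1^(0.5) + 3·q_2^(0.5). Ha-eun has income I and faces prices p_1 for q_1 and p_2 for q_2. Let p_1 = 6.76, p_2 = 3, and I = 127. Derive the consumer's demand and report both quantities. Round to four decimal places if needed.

q_1* = 10.3727, q_2* = 18.9602

MRS = MU_q_1/MU_q_2 = (5/3)·(q_2/q_1)^(0.5). Set equal to p_1/p_2.
Solve for the ratio: q_2/q_1 = [(3/5)·p_1/p_2]^(2).
With the ratio pinned down, the budget gives q_1* = I/(p_1 + p_2·(q_2/q_1)) and q_2* = (q_2/q_1)·q_1*.
Numerically q_2/q_1 = 1.827904, so q_1* = 127/(6.76 + 3·1.827904) = 10.3727 and q_2* = 1.827904·10.3727 = 18.9602.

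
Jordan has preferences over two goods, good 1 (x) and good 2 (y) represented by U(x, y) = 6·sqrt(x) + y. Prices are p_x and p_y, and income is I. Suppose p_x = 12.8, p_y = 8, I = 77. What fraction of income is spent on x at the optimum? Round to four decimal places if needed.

Set MRS = p_x/p_y: 3·x^(−1/2) = p_x/p_y.
Solve: √x = 3·p_y/p_x, so x*(p_x,p_y) = (3·p_y/p_x)², and y* = (I − p_x·x*)/p_y.
Plugging in: x* = (3·8/12.8)² = 3.5156, y* = 4.
Expenditure on x: 12.8·3.5156 = 45; share = 0.5844.

share on x = 0.5844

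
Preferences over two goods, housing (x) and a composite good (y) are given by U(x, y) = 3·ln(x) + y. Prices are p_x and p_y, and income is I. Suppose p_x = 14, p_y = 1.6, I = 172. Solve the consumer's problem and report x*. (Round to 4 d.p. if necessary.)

x* = 0.3429

MU_x = 3/x, MU_y = 1. Tangency: 3/x = p_x/p_y.
So x*(p_x,p_y) = 3·p_y/p_x, independent of income; and y* = (I − 3·p_y)/p_y.
At the given prices: x* = 3·1.6/14 = 0.3429.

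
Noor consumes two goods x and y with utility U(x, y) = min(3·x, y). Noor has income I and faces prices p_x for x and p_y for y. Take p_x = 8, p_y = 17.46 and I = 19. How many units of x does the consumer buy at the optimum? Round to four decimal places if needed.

Here 8 + 3·17.46 = 60.38, giving x* = 0.3147.

x* = 0.3147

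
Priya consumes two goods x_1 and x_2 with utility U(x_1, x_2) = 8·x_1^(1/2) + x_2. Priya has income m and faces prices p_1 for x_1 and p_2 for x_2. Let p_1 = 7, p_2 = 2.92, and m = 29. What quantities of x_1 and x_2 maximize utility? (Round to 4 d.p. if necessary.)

x_1* = 2.7841, x_2* = 3.2572

MU_x_1 = 4/√x_1, MU_x_2 = 1. Tangency: 4/√x_1 = p_1/p_2.
Solve: √x_1 = 4·p_2/p_1, so x_1*(p_1,p_2) = (4·p_2/p_1)², and x_2* = (m − p_1·x_1*)/p_2.
Plugging in: x_1* = (4·2.92/7)² = 2.7841, x_2* = 3.2572.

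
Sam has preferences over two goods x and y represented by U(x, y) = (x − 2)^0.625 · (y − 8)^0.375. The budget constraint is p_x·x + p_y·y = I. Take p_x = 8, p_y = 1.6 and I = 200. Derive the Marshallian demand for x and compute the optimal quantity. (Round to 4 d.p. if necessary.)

x* = 15.375

MRS = (5/3)·(y−8)/(x−2). Tangency with p_x/p_y gives y−8 = (3/5)·(p_x/p_y)·(x−2).
After buying the subsistence bundle (2, 8), a share 0.625 of the remaining income goes to x: x* = 2 + 0.625·(I − 2p_x − 8p_y)/p_x.
Discretionary income = 200 − 2·8 − 8·1.6 = 171.2; x* = 2 + 0.625·171.2/8 = 15.375.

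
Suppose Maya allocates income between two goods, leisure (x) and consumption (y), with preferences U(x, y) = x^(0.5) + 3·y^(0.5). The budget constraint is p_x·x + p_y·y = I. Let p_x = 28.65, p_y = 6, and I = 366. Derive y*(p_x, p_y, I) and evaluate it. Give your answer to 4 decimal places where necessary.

y* = 59.6128

MU_x ∝ x^(-0.5), MU_y ∝ 3·y^(-0.5), so MRS = (1/3)·(y/x)^(0.5) = p_x/p_y.
Hence y/x = (3·p_x/p_y)^(1/(0.5)), i.e. raised to the 2 power.
With the ratio pinned down, the budget gives x* = I/(p_x + p_y·(y/x)) and y* = (y/x)·x*.
Numerically y/x = 205.205625, so x* = 366/(28.65 + 6·205.205625) = 0.2905 and y* = 205.205625·0.2905 = 59.6128.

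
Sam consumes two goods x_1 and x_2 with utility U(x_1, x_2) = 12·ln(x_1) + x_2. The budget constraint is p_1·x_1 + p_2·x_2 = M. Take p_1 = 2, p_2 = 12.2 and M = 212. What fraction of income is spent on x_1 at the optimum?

So x_1*(p_1,p_2) = 12·p_2/p_1, independent of income; and x_2* = (M − 12·p_2)/p_2.
At the given prices: x_1* = 12·12.2/2 = 73.2, and x_2* = 5.377.
Expenditure on x_1: 2·73.2 = 146.4; share = 0.6906.

share on x_1 = 0.6906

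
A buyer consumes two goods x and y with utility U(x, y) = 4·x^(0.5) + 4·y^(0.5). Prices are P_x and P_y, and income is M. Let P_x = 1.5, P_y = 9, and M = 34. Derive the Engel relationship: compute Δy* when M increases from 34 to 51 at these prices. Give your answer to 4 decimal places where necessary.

Δy* = 0.2698

MU_x ∝ 4·x^(-0.5), MU_y ∝ 4·y^(-0.5), so MRS = (y/x)^(0.5) = P_x/P_y.
Solve for the ratio: y/x = [P_x/P_y]^(2).
With the ratio pinned down, the budget gives x* = M/(P_x + P_y·(y/x)) and y* = (y/x)·x*.
Numerically y/x = 0.027778, so x* = 34/(1.5 + 9·0.027778) = 19.4286 and y* = 0.027778·19.4286 = 0.5397.
At M' = 51: y* = 0.8095. Change: 0.8095 − 0.5397 = 0.2698.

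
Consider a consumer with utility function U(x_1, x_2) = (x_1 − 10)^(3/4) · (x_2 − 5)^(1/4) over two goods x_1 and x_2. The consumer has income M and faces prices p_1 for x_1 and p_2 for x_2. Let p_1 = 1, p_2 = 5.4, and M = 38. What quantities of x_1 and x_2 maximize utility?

x_1* = 10.75, x_2* = 5.0463

MRS = 3·(x_2−5)/(x_1−10). Tangency with p_1/p_2 gives x_2−5 = (1/3)·(p_1/p_2)·(x_1−10).
Substituting into the budget: x_1* = 10 + 0.75·(M − 10·p_1 − 5·p_2)/p_1, and x_2* = 5 + 0.25·(…)/p_2.
Discretionary income = 38 − 10·1 − 5·5.4 = 1; x_1* = 10 + 0.75·1/1 = 10.75; x_2* = 5 + 0.25·1/5.4 = 5.0463.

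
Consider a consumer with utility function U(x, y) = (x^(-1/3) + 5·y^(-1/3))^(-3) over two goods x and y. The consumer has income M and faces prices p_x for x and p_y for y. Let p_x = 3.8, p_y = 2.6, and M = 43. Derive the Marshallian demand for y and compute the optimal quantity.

y* = 12.4459

MRS = MU_x/MU_y = (1/5)·(y/x)^(4/3). Set equal to p_x/p_y.
Hence y/x = (5·p_x/p_y)^(1/(4/3)), i.e. raised to the 0.75 power.
Substitute y = (y/x)·x into the budget: x* = M/(p_x + p_y·(y/x)).
Numerically y/x = 4.444626, so x* = 43/(3.8 + 2.6·4.444626) = 2.8002 and y* = 4.444626·2.8002 = 12.4459.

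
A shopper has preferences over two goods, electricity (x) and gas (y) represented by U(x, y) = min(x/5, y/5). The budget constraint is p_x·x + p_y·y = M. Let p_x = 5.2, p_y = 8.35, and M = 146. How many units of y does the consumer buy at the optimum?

With perfect complements, no substitution: consume in ratio x:y = 5:5.
Budget: p_x·x + p_y·x = M, so (5·p_x + 5·p_y)·x = 5·M.
Demand: x*(p_x,p_y,M) = 5·M/(5·p_x + 5·p_y), y* = 5·M/(5·p_x + 5·p_y).
Here 5·5.2 + 5·8.35 = 67.75, giving y* = 10.7749.

y* = 10.7749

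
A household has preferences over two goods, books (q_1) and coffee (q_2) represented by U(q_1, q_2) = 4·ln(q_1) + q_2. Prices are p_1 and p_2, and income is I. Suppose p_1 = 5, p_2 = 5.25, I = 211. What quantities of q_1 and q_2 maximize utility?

MU_q_1 = 4/q_1, MU_q_2 = 1. Tangency: 4/q_1 = p_1/p_2.
So q_1*(p_1,p_2) = 4·p_2/p_1, independent of income; and q_2* = (I − 4·p_2)/p_2.
At the given prices: q_1* = 4·5.25/5 = 4.2, and q_2* = 36.1905.

q_1* = 4.2, q_2* = 36.1905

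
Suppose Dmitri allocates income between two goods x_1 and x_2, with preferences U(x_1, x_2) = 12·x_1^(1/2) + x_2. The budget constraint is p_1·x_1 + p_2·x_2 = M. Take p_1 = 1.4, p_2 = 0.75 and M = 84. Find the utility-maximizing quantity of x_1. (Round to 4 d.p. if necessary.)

Utility is quasi-linear in x_2; the FOC for x_1 is 6/√x_1 = p_1/p_2.
Solve: √x_1 = 6·p_2/p_1, so x_1*(p_1,p_2) = (6·p_2/p_1)², and x_2* = (M − p_1·x_1*)/p_2.
Plugging in: x_1* = (6·0.75/1.4)² = 10.3316.

x_1* = 10.3316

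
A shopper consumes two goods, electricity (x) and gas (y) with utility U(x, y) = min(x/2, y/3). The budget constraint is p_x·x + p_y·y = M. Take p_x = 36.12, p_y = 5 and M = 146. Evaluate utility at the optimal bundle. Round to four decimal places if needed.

Leontief preferences: the optimum is at the kink where x/2 = y/3, i.e. y = (3/2)·x.
Budget: p_x·x + p_y·(3/2)·x = M, so (2·p_x + 3·p_y)·x = 2·M.
Demand: x*(p_x,p_y,M) = 2·M/(2·p_x + 3·p_y), y* = 3·M/(2·p_x + 3·p_y).
Here 2·36.12 + 3·5 = 87.24, giving x* = 3.3471 and y* = 5.0206.
Utility at the optimum: U(3.3471, 5.0206) = 1.6735.

V = 1.6735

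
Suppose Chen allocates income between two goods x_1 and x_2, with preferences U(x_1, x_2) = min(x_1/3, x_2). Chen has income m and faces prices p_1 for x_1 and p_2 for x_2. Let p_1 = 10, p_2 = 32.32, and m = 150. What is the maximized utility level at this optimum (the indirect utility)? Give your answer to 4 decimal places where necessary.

V = 2.4069

Demand: x_1*(p_1,p_2,m) = 3·m/(3·p_1 + p_2), x_2* = m/(3·p_1 + p_2).
Here 3·10 + 32.32 = 62.32, giving x_1* = 7.2208 and x_2* = 2.4069.
Utility at the optimum: U(7.2208, 2.4069) = 2.4069.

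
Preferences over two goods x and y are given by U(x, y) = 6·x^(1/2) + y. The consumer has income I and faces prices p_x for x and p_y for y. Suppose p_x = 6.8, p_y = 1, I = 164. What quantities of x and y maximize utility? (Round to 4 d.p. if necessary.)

x* = 0.1946, y* = 162.6765

Set MRS = p_x/p_y: 3·x^(−1/2) = p_x/p_y.
Thus x* = (3·p_y/p_x)² — independent of I — with the rest of income spent on y.
Plugging in: x* = (3·1/6.8)² = 0.1946, y* = 162.6765.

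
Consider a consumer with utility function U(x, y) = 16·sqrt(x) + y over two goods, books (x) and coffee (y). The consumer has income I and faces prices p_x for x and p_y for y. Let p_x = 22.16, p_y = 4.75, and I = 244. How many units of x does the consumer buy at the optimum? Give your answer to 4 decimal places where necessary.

Utility is quasi-linear in y; the FOC for x is 8/√x = p_x/p_y.
Thus x* = (8·p_y/p_x)² — independent of I — with the rest of income spent on y.
Plugging in: x* = (8·4.75/22.16)² = 2.9405.

x* = 2.9405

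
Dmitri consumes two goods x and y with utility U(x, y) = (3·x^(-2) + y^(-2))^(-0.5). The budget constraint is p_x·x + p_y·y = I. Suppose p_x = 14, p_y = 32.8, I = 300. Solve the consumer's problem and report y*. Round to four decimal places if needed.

Numerically y/x = 0.522049, so x* = 300/(14 + 32.8·0.522049) = 9.6391 and y* = 0.522049·9.6391 = 5.0321.

y* = 5.0321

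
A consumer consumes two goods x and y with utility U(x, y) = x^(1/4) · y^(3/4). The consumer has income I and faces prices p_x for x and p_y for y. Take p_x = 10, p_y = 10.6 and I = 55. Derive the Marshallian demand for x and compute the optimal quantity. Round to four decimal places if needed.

Tangency: MRS = (1/3)·y/x = p_x/p_y.
Rearranging, p_y·y = 3·p_x·x. Substituting into the budget gives p_x·x·(1 + 3) = I.
Demand: x*(p_x,p_y,I) = 0.25·I/p_x and y* = 0.75·I/p_y.
At p_x=10, p_y=10.6, I=55: x* = 0.25·55/10 = 1.375.

x* = 1.375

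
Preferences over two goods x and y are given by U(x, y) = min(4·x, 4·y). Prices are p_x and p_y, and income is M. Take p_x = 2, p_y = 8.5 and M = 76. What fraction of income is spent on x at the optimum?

Here 4·2 + 4·8.5 = 42, giving x* = 7.2381 and y* = 7.2381.
Expenditure on x: 2·7.2381 = 14.4762; share = 0.1905.

share on x = 0.1905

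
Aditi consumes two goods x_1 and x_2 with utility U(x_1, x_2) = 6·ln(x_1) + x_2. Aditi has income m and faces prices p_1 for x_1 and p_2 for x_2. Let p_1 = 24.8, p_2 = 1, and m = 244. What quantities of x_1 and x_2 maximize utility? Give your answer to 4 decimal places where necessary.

So x_1*(p_1,p_2) = 6·p_2/p_1, independent of income; and x_2* = (m − 6·p_2)/p_2.
At the given prices: x_1* = 6·1/24.8 = 0.2419, and x_2* = 238.

x_1* = 0.2419, x_2* = 238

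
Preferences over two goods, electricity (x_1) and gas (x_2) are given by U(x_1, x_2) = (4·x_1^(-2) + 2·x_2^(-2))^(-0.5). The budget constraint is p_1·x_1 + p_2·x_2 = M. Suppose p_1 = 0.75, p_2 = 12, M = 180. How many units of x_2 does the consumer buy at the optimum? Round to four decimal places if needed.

From the CES first-order condition, 2·(x_2/x_1)^(3) = p_1/p_2.
Solve for the ratio: x_2/x_1 = [(1/2)·p_1/p_2]^(1/3).
Substitute x_2 = (x_2/x_1)·x_1 into the budget: x_1* = M/(p_1 + p_2·(x_2/x_1)).
Numerically x_2/x_1 = 0.31498, so x_1* = 180/(0.75 + 12·0.31498) = 39.7372 and x_2* = 0.31498·39.7372 = 12.5164.

x_2* = 12.5164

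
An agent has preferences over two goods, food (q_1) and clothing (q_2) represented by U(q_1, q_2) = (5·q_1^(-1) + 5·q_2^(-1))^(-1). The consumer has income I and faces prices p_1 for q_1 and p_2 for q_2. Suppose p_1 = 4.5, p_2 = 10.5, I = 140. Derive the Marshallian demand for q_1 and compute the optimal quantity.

Numerically q_2/q_1 = 0.654654, so q_1* = 140/(4.5 + 10.5·0.654654) = 12.3089.

q_1* = 12.3089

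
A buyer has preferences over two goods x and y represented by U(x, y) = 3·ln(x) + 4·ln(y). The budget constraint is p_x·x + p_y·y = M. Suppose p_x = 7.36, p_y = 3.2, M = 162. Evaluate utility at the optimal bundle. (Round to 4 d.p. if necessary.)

The MRS is (3/4)·y/x. Set MRS = p_x/p_y.
Rearranging, p_y·y = (4/3)·p_x·x. Substituting into the budget gives p_x·x·(1 + (4/3)) = M.
Demand: x*(p_x,p_y,M) = 3/7·M/p_x and y* = 4/7·M/p_y.
At p_x=7.36, p_y=3.2, M=162: x* = 3/7·162/7.36 = 9.4332, y* = 28.9286.
Utility at the optimum: U(9.4332, 28.9286) = 20.192.

V = 20.192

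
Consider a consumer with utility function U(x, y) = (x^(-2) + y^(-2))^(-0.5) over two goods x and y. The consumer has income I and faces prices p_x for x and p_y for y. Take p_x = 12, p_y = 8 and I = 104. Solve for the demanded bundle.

Substitute y = (y/x)·x into the budget: x* = I/(p_x + p_y·(y/x)).
Numerically y/x = 1.144714, so x* = 104/(12 + 8·1.144714) = 4.9155 and y* = 1.144714·4.9155 = 5.6268.

x* = 4.9155, y* = 5.6268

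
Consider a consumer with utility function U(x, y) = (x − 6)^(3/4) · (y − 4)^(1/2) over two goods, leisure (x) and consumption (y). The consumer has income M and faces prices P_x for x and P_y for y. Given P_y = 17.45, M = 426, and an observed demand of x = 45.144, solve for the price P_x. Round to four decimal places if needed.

P_x = 5

Let x' = x−6, y' = y−4. MRS = (3/2)·y'/x' = P_x/P_y.
Substituting into the budget: x* = 6 + 0.6·(M − 6·P_x − 4·P_y)/P_x, and y* = 4 + 0.4·(…)/P_y.
Set x* = 45.144 in the demand function and solve for P_x: P_x = 5.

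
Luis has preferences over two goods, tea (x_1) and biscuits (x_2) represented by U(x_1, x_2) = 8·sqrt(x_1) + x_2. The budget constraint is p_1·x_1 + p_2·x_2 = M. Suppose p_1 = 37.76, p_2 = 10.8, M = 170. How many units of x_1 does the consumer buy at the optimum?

Solve: √x_1 = 4·p_2/p_1, so x_1*(p_1,p_2) = (4·p_2/p_1)², and x_2* = (M − p_1·x_1*)/p_2.
Plugging in: x_1* = (4·10.8/37.76)² = 1.3089.

x_1* = 1.3089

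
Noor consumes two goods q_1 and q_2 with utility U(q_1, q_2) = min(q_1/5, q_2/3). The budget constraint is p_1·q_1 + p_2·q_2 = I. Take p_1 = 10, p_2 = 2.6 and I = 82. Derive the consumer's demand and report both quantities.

With perfect complements, no substitution: consume in ratio q_1:q_2 = 5:3.
Budget: p_1·q_1 + p_2·(3/5)·q_1 = I, so (5·p_1 + 3·p_2)·q_1 = 5·I.
Demand: q_1*(p_1,p_2,I) = 5·I/(5·p_1 + 3·p_2), q_2* = 3·I/(5·p_1 + 3·p_2).
Here 5·10 + 3·2.6 = 57.8, giving q_1* = 7.0934 and q_2* = 4.2561.

q_1* = 7.0934, q_2* = 4.2561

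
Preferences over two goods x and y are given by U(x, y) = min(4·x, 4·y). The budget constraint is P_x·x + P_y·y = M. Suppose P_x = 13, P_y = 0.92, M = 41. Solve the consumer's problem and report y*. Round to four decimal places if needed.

Leontief preferences: the optimum is at the kink where x/4 = y/4, i.e. y = x.
Budget: P_x·x + P_y·x = M, so (4·P_x + 4·P_y)·x = 4·M.
Demand: x*(P_x,P_y,M) = 4·M/(4·P_x + 4·P_y), y* = 4·M/(4·P_x + 4·P_y).
Here 4·13 + 4·0.92 = 55.68, giving y* = 2.9454.

y* = 2.9454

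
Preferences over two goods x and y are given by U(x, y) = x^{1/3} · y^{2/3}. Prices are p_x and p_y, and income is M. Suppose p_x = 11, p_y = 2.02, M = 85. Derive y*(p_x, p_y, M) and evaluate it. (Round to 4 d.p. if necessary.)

y* = 28.0528

The MRS is (1/2)·y/x. Set MRS = p_x/p_y.
Rearranging, p_y·y = 2·p_x·x. Substituting into the budget gives p_x·x·(1 + 2) = M.
Demand: x*(p_x,p_y,M) = 1/3·M/p_x and y* = 2/3·M/p_y.
At p_x=11, p_y=2.02, M=85: y* = 2/3·85/2.02 = 28.0528.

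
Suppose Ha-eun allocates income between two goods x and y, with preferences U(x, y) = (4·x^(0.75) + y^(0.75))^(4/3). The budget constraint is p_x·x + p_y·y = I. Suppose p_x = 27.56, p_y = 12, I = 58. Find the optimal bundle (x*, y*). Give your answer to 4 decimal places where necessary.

x* = 2.0094, y* = 0.2184

MRS = MU_x/MU_y = 4·(y/x)^(0.25). Set equal to p_x/p_y.
Solve for the ratio: y/x = [(1/4)·p_x/p_y]^(4).
Substitute y = (y/x)·x into the budget: x* = I/(p_x + p_y·(y/x)).
Numerically y/x = 0.108681, so x* = 58/(27.56 + 12·0.108681) = 2.0094 and y* = 0.108681·2.0094 = 0.2184.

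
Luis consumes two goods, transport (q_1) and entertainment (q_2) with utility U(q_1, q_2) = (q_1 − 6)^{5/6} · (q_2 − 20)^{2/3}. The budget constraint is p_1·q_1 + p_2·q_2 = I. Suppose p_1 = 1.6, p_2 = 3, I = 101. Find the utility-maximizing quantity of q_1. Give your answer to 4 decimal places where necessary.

q_1* = 16.9028

This is Cobb-Douglas in (q_1−6, q_2−20): tangency gives 5/6·p_2·(q_2−20) = 2/3·p_1·(q_1−6).
After buying the subsistence bundle (6, 20), a share 5/9 of the remaining income goes to q_1: q_1* = 6 + 5/9·(I − 6p_1 − 20p_2)/p_1.
Discretionary income = 101 − 6·1.6 − 20·3 = 31.4; q_1* = 6 + 5/9·31.4/1.6 = 16.9028.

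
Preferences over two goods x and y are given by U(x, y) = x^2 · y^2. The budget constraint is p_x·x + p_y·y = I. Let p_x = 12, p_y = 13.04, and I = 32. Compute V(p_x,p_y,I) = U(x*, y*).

The MRS is y/x. Set MRS = p_x/p_y.
Rearranging, p_y·y = p_x·x. Substituting into the budget gives p_x·x·(1 + 1) = I.
Demand: x*(p_x,p_y,I) = 0.5·I/p_x and y* = 0.5·I/p_y.
At p_x=12, p_y=13.04, I=32: x* = 0.5·32/12 = 1.3333, y* = 1.227.
Utility at the optimum: U(1.3333, 1.227) = 2.6765.

V = 2.6765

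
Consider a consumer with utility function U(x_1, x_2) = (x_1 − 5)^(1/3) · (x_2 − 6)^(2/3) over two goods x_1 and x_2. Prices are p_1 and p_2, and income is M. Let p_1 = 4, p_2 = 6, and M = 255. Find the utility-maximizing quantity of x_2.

Discretionary income = 255 − 5·4 − 6·6 = 199; x_2* = 6 + 2/3·199/6 = 28.1111.

x_2* = 28.1111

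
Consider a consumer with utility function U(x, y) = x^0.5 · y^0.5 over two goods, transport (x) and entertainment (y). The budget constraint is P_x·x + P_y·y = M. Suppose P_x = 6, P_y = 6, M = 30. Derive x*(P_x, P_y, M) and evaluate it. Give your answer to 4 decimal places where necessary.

The MRS is y/x. Set MRS = P_x/P_y.
Rearranging, P_y·y = P_x·x. Substituting into the budget gives P_x·x·(1 + 1) = M.
Demand: x*(P_x,P_y,M) = 0.5·M/P_x and y* = 0.5·M/P_y.
At P_x=6, P_y=6, M=30: x* = 0.5·30/6 = 2.5.

x* = 2.5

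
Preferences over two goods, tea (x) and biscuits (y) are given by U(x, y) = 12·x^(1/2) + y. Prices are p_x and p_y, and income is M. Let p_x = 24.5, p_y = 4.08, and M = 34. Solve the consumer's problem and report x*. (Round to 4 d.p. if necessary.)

x* = 0.9984

Utility is quasi-linear in y; the FOC for x is 6/√x = p_x/p_y.
Solve: √x = 6·p_y/p_x, so x*(p_x,p_y) = (6·p_y/p_x)², and y* = (M − p_x·x*)/p_y.
Plugging in: x* = (6·4.08/24.5)² = 0.9984.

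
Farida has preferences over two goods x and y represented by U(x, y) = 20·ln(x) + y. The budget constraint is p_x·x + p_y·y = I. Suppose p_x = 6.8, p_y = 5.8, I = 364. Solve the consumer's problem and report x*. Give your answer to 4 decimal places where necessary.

x* = 17.0588

Set MRS = p_x/p_y: (20/x)/1 = p_x/p_y.
So x*(p_x,p_y) = 20·p_y/p_x, independent of income; and y* = (I − 20·p_y)/p_y.
At the given prices: x* = 20·5.8/6.8 = 17.0588.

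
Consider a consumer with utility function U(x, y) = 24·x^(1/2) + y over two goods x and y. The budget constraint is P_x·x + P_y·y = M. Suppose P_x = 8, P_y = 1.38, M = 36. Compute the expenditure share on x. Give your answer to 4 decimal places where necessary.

share on x = 0.9522

Utility is quasi-linear in y; the FOC for x is 12/√x = P_x/P_y.
Thus x* = (12·P_y/P_x)² — independent of M — with the rest of income spent on y.
Plugging in: x* = (12·1.38/8)² = 4.2849, y* = 1.247.
Expenditure on x: 8·4.2849 = 34.2792; share = 0.9522.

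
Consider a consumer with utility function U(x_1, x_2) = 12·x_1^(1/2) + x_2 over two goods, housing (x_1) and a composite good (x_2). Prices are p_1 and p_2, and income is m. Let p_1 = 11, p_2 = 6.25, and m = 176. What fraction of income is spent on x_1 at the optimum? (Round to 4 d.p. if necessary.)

Utility is quasi-linear in x_2; the FOC for x_1 is 6/√x_1 = p_1/p_2.
Thus x_1* = (6·p_2/p_1)² — independent of m — with the rest of income spent on x_2.
Plugging in: x_1* = (6·6.25/11)² = 11.6219, x_2* = 7.7055.
Expenditure on x_1: 11·11.6219 = 127.8409; share = 0.7264.

share on x_1 = 0.7264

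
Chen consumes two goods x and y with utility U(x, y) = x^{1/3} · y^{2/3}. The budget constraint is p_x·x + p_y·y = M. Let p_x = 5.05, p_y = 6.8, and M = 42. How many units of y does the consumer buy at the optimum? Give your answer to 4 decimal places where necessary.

Demand: x*(p_x,p_y,M) = 1/3·M/p_x and y* = 2/3·M/p_y.
At p_x=5.05, p_y=6.8, M=42: y* = 2/3·42/6.8 = 4.1176.

y* = 4.1176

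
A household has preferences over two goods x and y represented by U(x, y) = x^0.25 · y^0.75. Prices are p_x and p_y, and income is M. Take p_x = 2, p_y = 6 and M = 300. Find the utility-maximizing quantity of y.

y* = 37.5

MU_x/MU_y = (0.25·y)/(0.75·x); tangency sets this equal to p_x/p_y.
Rearranging, p_y·y = 3·p_x·x. Substituting into the budget gives p_x·x·(1 + 3) = M.
Demand: x*(p_x,p_y,M) = 0.25·M/p_x and y* = 0.75·M/p_y.
At p_x=2, p_y=6, M=300: y* = 0.75·300/6 = 37.5.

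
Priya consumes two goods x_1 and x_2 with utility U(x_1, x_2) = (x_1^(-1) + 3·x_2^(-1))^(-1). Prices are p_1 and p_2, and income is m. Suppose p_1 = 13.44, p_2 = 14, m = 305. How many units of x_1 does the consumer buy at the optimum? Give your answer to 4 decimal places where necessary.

MRS = MU_x_1/MU_x_2 = (1/3)·(x_2/x_1)^(2). Set equal to p_1/p_2.
Solve for the ratio: x_2/x_1 = [3·p_1/p_2]^(0.5).
With the ratio pinned down, the budget gives x_1* = m/(p_1 + p_2·(x_2/x_1)) and x_2* = (x_2/x_1)·x_1*.
Numerically x_2/x_1 = 1.697056, so x_1* = 305/(13.44 + 14·1.697056) = 8.1992.

x_1* = 8.1992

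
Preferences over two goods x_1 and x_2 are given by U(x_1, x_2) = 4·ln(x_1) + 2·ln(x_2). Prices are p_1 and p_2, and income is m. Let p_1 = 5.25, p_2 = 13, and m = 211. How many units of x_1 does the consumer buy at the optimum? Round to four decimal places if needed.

The MRS is 2·x_2/x_1. Set MRS = p_1/p_2.
So 4·p_2·x_2 = 2·p_1·x_1; combined with the budget, a share 2/3 of income goes to x_1.
Demand: x_1*(p_1,p_2,m) = 2/3·m/p_1 and x_2* = 1/3·m/p_2.
At p_1=5.25, p_2=13, m=211: x_1* = 2/3·211/5.25 = 26.7937.

x_1* = 26.7937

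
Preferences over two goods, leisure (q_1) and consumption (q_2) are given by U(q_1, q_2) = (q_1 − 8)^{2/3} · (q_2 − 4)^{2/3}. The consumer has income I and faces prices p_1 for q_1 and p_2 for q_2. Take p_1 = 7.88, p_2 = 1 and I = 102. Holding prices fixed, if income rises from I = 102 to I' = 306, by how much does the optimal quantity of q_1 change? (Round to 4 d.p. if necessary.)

This is Cobb-Douglas in (q_1−8, q_2−4): tangency gives 2/3·p_2·(q_2−4) = 2/3·p_1·(q_1−8).
Substituting into the budget: q_1* = 8 + 0.5·(I − 8·p_1 − 4·p_2)/p_1, and q_2* = 4 + 0.5·(…)/p_2.
Discretionary income = 102 − 8·7.88 − 4·1 = 34.96; q_1* = 8 + 0.5·34.96/7.88 = 10.2183.
At I' = 306: q_1* = 23.1624. Change: 23.1624 − 10.2183 = 12.9442.

Δq_1* = 12.9442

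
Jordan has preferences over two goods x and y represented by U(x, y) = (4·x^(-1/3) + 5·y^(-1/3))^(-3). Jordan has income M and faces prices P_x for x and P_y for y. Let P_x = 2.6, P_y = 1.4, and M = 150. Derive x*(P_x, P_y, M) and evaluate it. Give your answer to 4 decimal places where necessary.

x* = 28.6645

MU_x ∝ 4·x^(-4/3), MU_y ∝ 5·y^(-4/3), so MRS = (4/5)·(y/x)^(4/3) = P_x/P_y.
Hence y/x = ((5/4)·P_x/P_y)^(1/(4/3)), i.e. raised to the 0.75 power.
With the ratio pinned down, the budget gives x* = M/(P_x + P_y·(y/x)) and y* = (y/x)·x*.
Numerically y/x = 1.880687, so x* = 150/(2.6 + 1.4·1.880687) = 28.6645.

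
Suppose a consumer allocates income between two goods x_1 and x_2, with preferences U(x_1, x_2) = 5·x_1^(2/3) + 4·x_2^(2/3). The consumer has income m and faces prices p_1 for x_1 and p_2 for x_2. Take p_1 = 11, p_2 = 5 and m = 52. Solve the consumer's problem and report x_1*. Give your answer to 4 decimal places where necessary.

x_1* = 1.3592

MU_x_1 ∝ 5·x_1^(-1/3), MU_x_2 ∝ 4·x_2^(-1/3), so MRS = (5/4)·(x_2/x_1)^(1/3) = p_1/p_2.
Hence x_2/x_1 = ((4/5)·p_1/p_2)^(1/(1/3)), i.e. raised to the 3 power.
With the ratio pinned down, the budget gives x_1* = m/(p_1 + p_2·(x_2/x_1)) and x_2* = (x_2/x_1)·x_1*.
Numerically x_2/x_1 = 5.451776, so x_1* = 52/(11 + 5·5.451776) = 1.3592.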